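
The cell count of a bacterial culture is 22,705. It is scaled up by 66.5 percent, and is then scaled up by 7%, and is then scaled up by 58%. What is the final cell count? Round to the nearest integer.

63,911

Each change multiplies by a factor: 1.665 × 1.07 × 1.58 = 2.814849.
22,705 × 2.814849 = 63911.146545 ≈ 63,911.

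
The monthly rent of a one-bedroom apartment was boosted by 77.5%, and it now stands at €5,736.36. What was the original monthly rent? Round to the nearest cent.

€3,231.75

The overall multiplier applied was 1.775.
So the original monthly rent was €5,736.36 ÷ 1.775 ≈ €3,231.75.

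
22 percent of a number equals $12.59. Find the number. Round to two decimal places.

$57.23

$12.59 ÷ 0.22 ≈ $57.23.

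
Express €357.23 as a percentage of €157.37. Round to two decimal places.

227.00%

€357.23 ÷ €157.37 ≈ 227.00%.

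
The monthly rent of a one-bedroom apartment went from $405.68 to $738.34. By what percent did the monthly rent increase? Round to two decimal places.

Change: $738.34 − $405.68 = $332.66.
Relative to the original: $332.66 ÷ $405.68 ≈ 82.00%.
So the monthly rent increased by 82.00%.

82.00%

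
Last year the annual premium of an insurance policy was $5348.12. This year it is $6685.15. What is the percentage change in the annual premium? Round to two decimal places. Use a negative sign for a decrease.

Change: $6685.15 − $5348.12 = $1337.03.
Relative to the original: $1337.03 ÷ $5348.12 = 25.00%.

25.00%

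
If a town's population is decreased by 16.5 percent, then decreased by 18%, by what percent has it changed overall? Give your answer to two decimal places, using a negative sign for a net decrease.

The combined multiplier is 0.835 × 0.82 = 0.6847.
That corresponds to a decrease of 31.53%.

-31.53%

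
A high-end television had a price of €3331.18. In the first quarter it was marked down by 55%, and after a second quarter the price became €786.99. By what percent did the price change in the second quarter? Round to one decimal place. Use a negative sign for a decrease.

After the first quarter: €3331.18 × 0.45 = €1499.031.
Second-quarter multiplier: €786.99 ÷ €1499.031 ≈ 0.525.
That is a change of -47.5%.

-47.5%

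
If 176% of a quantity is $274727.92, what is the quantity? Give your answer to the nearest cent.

$156095.41

$274727.92 ÷ 1.76 ≈ $156095.41.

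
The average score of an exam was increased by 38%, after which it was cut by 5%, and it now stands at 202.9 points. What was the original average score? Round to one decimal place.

154.8 points

Undoing the 5% decrease: 202.9 ÷ 0.95 ≈ 213.578947.
Undoing the 38% increase: 213.578947 ÷ 1.38 ≈ 154.8 points.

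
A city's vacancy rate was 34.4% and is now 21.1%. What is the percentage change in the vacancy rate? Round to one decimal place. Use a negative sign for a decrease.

-38.7%

The change is 21.1 − 34.4 = -13.3 percentage points.
Relative to the original 34.4%, that is -13.3 ÷ 34.4 ≈ -38.7%.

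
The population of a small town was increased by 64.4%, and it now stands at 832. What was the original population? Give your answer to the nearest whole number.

506

The overall multiplier applied was 1.644.
So the original population was 832 ÷ 1.644 ≈ 506.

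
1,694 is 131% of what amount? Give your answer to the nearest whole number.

1,694 ÷ 1.31 ≈ 1,293.

1,293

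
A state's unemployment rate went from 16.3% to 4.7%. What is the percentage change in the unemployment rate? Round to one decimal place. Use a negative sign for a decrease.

The change is 4.7 − 16.3 = -11.6 percentage points.
Relative to the original 16.3%, that is -11.6 ÷ 16.3 ≈ -71.2%.

-71.2%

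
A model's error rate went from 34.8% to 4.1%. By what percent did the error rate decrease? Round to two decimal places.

88.22%

The change is 4.1 − 34.8 = -30.7 percentage points.
Relative to the original 34.8%, that is -30.7 ÷ 34.8 ≈ -88.22%.
So the error rate fell by 88.22%.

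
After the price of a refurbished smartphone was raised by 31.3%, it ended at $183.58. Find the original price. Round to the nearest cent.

$139.82

The overall multiplier applied was 1.313.
So the original price was $183.58 ÷ 1.313 ≈ $139.82.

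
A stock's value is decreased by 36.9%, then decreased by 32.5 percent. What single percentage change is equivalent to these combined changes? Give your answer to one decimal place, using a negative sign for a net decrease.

A 36.9% decrease multiplies by 0.631.
Then a 32.5% decrease: 0.631 × 0.675 = 0.425925.
Overall factor 0.425925, i.e. -57.4%.

-57.4%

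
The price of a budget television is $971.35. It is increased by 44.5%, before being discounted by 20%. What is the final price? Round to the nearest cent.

Each change multiplies by a factor: 1.445 × 0.8 = 1.156.
$971.35 × 1.156 = $1122.8806 ≈ $1122.88.

$1122.88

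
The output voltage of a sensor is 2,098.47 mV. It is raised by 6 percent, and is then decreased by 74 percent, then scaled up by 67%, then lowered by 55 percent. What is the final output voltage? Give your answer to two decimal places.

434.62 mV

Apply the 6% increase: 2,098.47 × 1.06 = 2224.3782.
After the 74% decrease: 2224.3782 × 0.26 = 578.338332.
After the 67% increase: 578.338332 × 1.67 = 965.82501444.
55% decrease: 965.82501444 × 0.45 = 434.621256498 ≈ 434.62.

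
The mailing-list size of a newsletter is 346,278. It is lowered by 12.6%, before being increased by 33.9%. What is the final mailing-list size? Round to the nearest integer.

Each change multiplies by a factor: 0.874 × 1.339 = 1.170286.
346,278 × 1.170286 = 405244.295508 ≈ 405,244.

405,244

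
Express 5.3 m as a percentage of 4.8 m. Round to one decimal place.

5.3 m ÷ 4.8 m ≈ 110.4%.

110.4%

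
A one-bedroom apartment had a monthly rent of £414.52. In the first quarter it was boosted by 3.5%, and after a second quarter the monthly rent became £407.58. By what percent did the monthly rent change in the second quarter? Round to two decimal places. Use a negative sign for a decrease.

After the first quarter: £414.52 × 1.035 = £429.0282.
Second-quarter multiplier: £407.58 ÷ £429.0282 ≈ 0.950007.
That is a change of -5.00%.

-5.00%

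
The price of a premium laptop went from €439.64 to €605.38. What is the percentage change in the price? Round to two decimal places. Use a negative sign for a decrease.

Change: €605.38 − €439.64 = €165.74.
Relative to the original: €165.74 ÷ €439.64 ≈ 37.70%.

37.70%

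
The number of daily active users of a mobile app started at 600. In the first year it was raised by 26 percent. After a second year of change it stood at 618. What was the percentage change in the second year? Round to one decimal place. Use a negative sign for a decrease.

After the first year: 600 × 1.26 = 756.
Second-year multiplier: 618 ÷ 756 ≈ 0.81746.
That is a change of -18.3%.

-18.3%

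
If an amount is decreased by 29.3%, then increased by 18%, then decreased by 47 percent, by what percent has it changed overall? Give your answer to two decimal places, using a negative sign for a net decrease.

-55.78%

The combined multiplier is 0.707 × 1.18 × 0.53 = 0.4421578.
That corresponds to a decrease of 55.78%.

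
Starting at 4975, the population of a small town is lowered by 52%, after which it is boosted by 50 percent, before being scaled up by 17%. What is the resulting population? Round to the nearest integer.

Apply the 52% decrease: 4975 × 0.48 = 2388.
Apply the 50% increase: 2388 × 1.5 = 3582.
17% increase: 3582 × 1.17 = 4190.94 ≈ 4191.

4191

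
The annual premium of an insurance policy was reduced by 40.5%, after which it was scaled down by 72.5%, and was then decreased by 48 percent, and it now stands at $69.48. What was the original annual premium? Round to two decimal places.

$816.60

The overall multiplier applied was 0.595 × 0.275 × 0.52 = 0.085085.
So the original annual premium was $69.48 ÷ 0.085085 ≈ $816.60.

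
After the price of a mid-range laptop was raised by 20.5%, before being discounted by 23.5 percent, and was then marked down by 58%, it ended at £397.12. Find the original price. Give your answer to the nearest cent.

The overall multiplier applied was 1.205 × 0.765 × 0.42 = 0.3871665.
So the original price was £397.12 ÷ 0.3871665 ≈ £1025.71.

£1025.71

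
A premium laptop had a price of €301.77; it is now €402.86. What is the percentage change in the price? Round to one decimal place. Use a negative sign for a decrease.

33.5%

Change: €402.86 − €301.77 = €101.09.
Relative to the original: €101.09 ÷ €301.77 ≈ 33.5%.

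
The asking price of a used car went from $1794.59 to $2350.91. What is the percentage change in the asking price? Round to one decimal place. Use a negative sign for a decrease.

31.0%

Change: $2350.91 − $1794.59 = $556.32.
Relative to the original: $556.32 ÷ $1794.59 ≈ 31.0%.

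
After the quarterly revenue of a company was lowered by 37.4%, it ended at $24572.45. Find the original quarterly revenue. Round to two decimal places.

$39253.12

The overall multiplier applied was 0.626.
So the original quarterly revenue was $24572.45 ÷ 0.626 ≈ $39253.12.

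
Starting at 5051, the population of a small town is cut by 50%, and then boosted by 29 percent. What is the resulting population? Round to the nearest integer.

Each change multiplies by a factor: 0.5 × 1.29 = 0.645.
5051 × 0.645 = 3257.895 ≈ 3258.

3258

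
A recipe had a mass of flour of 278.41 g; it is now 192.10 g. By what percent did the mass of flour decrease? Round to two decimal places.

31.00%

Change: 192.10 − 278.41 = -86.31.
Relative to the original: -86.31 ÷ 278.41 ≈ -31.00%.
So the mass of flour decreased by 31.00%.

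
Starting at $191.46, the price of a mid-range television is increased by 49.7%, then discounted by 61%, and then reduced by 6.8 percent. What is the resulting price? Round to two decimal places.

$104.18

49.7% increase: $191.46 × 1.497 = $286.61562.
61% decrease: $286.61562 × 0.39 = $111.7800918.
6.8% decrease: $111.7800918 × 0.932 = $104.1790455576 ≈ $104.18.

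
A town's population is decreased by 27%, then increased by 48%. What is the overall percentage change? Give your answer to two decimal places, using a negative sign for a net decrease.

8.04%

The combined multiplier is 0.73 × 1.48 = 1.0804.
That corresponds to an increase of 8.04%.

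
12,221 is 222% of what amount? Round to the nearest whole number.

12,221 ÷ 2.22 ≈ 5,505.

5,505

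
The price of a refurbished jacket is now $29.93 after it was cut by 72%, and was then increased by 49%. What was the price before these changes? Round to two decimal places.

$71.74

The overall multiplier applied was 0.28 × 1.49 = 0.4172.
So the original price was $29.93 ÷ 0.4172 ≈ $71.74.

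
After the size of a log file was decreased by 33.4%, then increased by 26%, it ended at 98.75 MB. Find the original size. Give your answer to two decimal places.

Undoing the 26% increase: 98.75 ÷ 1.26 ≈ 78.373016.
Undoing the 33.4% decrease: 78.373016 ÷ 0.666 ≈ 117.68 MB.

117.68 MB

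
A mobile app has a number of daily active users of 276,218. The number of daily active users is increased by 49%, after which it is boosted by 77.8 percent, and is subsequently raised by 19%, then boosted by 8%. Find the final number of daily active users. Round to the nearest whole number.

940,461

Each change multiplies by a factor: 1.49 × 1.778 × 1.19 × 1.08 = 3.404777544.
276,218 × 3.404777544 = 940460.843648592 ≈ 940,461.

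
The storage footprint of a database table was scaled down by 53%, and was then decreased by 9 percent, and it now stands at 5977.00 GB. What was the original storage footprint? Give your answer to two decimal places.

The overall multiplier applied was 0.47 × 0.91 = 0.4277.
So the original storage footprint was 5977.00 ÷ 0.4277 ≈ 13974.75 GB.

13974.75 GB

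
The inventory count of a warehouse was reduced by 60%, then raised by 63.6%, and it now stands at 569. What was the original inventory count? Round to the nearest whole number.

869

Undoing the 63.6% increase: 569 ÷ 1.636 ≈ 347.799511.
Undoing the 60% decrease: 347.799511 ÷ 0.4 ≈ 869.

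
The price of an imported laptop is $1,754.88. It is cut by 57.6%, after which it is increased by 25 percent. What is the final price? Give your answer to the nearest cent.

Apply the 57.6% decrease: $1,754.88 × 0.424 = $744.06912.
Apply the 25% increase: $744.06912 × 1.25 = $930.0864 ≈ $930.09.

$930.09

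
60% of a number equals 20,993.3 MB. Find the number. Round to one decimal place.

20,993.3 MB ÷ 0.6 ≈ 34,988.8 MB.

34,988.8 MB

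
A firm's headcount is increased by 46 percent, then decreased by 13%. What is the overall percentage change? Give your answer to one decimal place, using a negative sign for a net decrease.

A 46% increase multiplies by 1.46.
Then a 13% decrease: 1.46 × 0.87 = 1.2702.
Overall factor 1.2702, i.e. 27.0%.

27.0%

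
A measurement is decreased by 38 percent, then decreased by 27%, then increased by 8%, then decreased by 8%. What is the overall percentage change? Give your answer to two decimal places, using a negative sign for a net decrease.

The combined multiplier is 0.62 × 0.73 × 1.08 × 0.92 = 0.44970336.
That corresponds to a decrease of 55.03%.

-55.03%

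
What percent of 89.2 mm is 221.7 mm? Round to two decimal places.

221.7 mm ÷ 89.2 mm ≈ 248.54%.

248.54%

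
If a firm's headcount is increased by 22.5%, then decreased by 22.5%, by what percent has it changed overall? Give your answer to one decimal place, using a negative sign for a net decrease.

-5.1%

The combined multiplier is 1.225 × 0.775 = 0.949375.
That corresponds to a decrease of 5.1%.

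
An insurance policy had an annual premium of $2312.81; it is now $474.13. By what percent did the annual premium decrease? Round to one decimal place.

79.5%

Change: $474.13 − $2312.81 = -$1838.68.
Relative to the original: -$1838.68 ÷ $2312.81 ≈ -79.5%.
So the annual premium decreased by 79.5%.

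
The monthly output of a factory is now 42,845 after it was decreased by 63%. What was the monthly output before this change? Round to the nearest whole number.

The overall multiplier applied was 0.37.
So the original monthly output was 42,845 ÷ 0.37 ≈ 115,797.

115,797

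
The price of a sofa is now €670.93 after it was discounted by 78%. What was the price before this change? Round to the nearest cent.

The overall multiplier applied was 0.22.
So the original price was €670.93 ÷ 0.22 ≈ €3049.68.

€3049.68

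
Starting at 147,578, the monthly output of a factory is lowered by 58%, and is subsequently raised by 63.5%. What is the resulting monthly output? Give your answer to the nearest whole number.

Each change multiplies by a factor: 0.42 × 1.635 = 0.6867.
147,578 × 0.6867 = 101341.8126 ≈ 101,342.

101,342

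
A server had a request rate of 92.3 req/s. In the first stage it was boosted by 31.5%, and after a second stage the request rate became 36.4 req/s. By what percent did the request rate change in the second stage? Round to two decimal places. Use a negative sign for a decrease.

-70.01%

After the first stage: 92.3 × 1.315 = 121.3745.
Second-stage multiplier: 36.4 ÷ 121.3745 ≈ 0.299898.
That is a change of -70.01%.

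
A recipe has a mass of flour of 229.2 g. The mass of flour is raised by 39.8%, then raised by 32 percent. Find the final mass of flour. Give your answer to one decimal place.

Each change multiplies by a factor: 1.398 × 1.32 = 1.84536.
229.2 × 1.84536 = 422.956512 ≈ 423.0.

423.0 g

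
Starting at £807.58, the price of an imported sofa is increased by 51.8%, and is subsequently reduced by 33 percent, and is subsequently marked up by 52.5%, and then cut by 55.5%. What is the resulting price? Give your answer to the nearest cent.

Each change multiplies by a factor: 1.518 × 0.67 × 1.525 × 0.445 = 0.6902023425.
£807.58 × 0.6902023425 = £557.39360775615 ≈ £557.39.

£557.39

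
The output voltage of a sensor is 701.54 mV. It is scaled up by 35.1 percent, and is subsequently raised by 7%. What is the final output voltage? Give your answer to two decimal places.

1014.13 mV

Each change multiplies by a factor: 1.351 × 1.07 = 1.44557.
701.54 × 1.44557 = 1014.1251778 ≈ 1014.13.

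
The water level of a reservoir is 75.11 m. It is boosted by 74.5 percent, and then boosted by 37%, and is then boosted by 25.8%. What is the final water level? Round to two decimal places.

225.89 m

Each change multiplies by a factor: 1.745 × 1.37 × 1.258 = 3.0074377.
75.11 × 3.0074377 = 225.888645647 ≈ 225.89.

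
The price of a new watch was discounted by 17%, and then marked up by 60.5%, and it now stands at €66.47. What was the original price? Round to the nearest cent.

Undoing the 60.5% increase: €66.47 ÷ 1.605 ≈ €41.41433.
Undoing the 17% decrease: €41.41433 ÷ 0.83 ≈ €49.90.

€49.90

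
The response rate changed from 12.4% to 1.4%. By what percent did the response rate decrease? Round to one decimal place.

88.7%

The change is 1.4 − 12.4 = -11.0 percentage points.
Relative to the original 12.4%, that is -11.0 ÷ 12.4 ≈ -88.7%.
So the response rate fell by 88.7%.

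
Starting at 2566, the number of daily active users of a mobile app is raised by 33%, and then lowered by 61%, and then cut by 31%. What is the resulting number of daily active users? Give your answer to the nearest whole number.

After the 33% increase: 2566 × 1.33 = 3412.78.
61% decrease: 3412.78 × 0.39 = 1330.9842.
Apply the 31% decrease: 1330.9842 × 0.69 = 918.379098 ≈ 918.

918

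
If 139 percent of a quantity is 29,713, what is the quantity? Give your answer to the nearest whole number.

29,713 ÷ 1.39 ≈ 21,376.

21,376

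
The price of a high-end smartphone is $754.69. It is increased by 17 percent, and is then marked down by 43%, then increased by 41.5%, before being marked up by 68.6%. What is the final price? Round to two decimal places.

$1200.72

Each change multiplies by a factor: 1.17 × 0.57 × 1.415 × 1.686 = 1.591016661.
$754.69 × 1.591016661 = $1200.72436389009 ≈ $1200.72.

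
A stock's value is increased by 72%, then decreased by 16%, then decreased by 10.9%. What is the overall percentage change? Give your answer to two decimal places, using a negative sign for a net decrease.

28.73%

The combined multiplier is 1.72 × 0.84 × 0.891 = 1.2873168.
That corresponds to an increase of 28.73%.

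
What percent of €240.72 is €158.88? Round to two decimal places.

66.00%

€158.88 ÷ €240.72 ≈ 66.00%.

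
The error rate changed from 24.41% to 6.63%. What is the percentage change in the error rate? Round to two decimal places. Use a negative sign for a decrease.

The change is 6.63 − 24.41 = -17.78 percentage points.
Relative to the original 24.41%, that is -17.78 ÷ 24.41 ≈ -72.84%.

-72.84%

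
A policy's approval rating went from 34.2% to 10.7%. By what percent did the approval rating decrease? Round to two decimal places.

68.71%

The change is 10.7 − 34.2 = -23.5 percentage points.
Relative to the original 34.2%, that is -23.5 ÷ 34.2 ≈ -68.71%.
So the approval rating fell by 68.71%.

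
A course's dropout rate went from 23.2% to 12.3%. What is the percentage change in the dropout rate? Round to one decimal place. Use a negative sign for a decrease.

-47.0%

The change is 12.3 − 23.2 = -10.9 percentage points.
Relative to the original 23.2%, that is -10.9 ÷ 23.2 ≈ -47.0%.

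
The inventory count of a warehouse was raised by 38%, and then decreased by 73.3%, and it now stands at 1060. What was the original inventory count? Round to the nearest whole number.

The overall multiplier applied was 1.38 × 0.267 = 0.36846.
So the original inventory count was 1060 ÷ 0.36846 ≈ 2877.

2877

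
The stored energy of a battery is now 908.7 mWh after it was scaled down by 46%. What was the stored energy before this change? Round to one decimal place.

1682.8 mWh

The overall multiplier applied was 0.54.
So the original stored energy was 908.7 ÷ 0.54 ≈ 1682.8 mWh.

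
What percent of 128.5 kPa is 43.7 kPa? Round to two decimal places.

43.7 kPa ÷ 128.5 kPa ≈ 34.01%.

34.01%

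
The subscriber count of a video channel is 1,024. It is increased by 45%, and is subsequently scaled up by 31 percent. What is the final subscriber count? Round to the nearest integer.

1,945

Each change multiplies by a factor: 1.45 × 1.31 = 1.8995.
1,024 × 1.8995 = 1945.088 ≈ 1,945.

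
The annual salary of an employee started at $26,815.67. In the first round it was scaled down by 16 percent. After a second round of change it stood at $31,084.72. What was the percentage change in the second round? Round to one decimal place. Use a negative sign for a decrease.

38.0%

After the first round: $26,815.67 × 0.84 = $22525.1628.
Second-round multiplier: $31,084.72 ÷ $22525.1628 ≈ 1.38.
That is a change of 38.0%.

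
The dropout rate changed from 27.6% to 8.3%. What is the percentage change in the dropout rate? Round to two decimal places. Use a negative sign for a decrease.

-69.93%

The change is 8.3 − 27.6 = -19.3 percentage points.
Relative to the original 27.6%, that is -19.3 ÷ 27.6 ≈ -69.93%.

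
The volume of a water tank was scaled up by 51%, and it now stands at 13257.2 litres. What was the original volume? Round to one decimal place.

The overall multiplier applied was 1.51.
So the original volume was 13257.2 ÷ 1.51 ≈ 8779.6 litres.

8779.6 litres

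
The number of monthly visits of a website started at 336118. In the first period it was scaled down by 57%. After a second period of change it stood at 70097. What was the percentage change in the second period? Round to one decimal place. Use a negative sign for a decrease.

-51.5%

After the first period: 336118 × 0.43 = 144530.74.
Second-period multiplier: 70097 ÷ 144530.74 ≈ 0.485.
That is a change of -51.5%.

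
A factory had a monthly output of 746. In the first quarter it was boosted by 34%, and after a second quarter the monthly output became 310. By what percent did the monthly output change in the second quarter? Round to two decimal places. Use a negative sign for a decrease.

After the first quarter: 746 × 1.34 = 999.64.
Second-quarter multiplier: 310 ÷ 999.64 ≈ 0.310112.
That is a change of -68.99%.

-68.99%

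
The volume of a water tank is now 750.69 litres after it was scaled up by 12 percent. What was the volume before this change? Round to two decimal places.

The overall multiplier applied was 1.12.
So the original volume was 750.69 ÷ 1.12 ≈ 670.26 litres.

670.26 litres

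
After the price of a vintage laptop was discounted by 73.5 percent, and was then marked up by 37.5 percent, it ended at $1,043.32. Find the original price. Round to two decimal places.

$2,863.31

Undoing the 37.5% increase: $1,043.32 ÷ 1.375 ≈ $758.778182.
Undoing the 73.5% decrease: $758.778182 ÷ 0.265 ≈ $2,863.31.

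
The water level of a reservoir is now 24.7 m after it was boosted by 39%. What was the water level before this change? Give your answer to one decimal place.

The overall multiplier applied was 1.39.
So the original water level was 24.7 ÷ 1.39 ≈ 17.8 m.

17.8 m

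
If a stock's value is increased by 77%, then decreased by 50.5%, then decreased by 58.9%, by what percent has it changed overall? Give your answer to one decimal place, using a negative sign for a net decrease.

-64.0%

The combined multiplier is 1.77 × 0.495 × 0.411 = 0.36009765.
That corresponds to a decrease of 64.0%.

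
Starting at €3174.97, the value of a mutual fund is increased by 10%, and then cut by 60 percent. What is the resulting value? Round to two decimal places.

€1396.99

Each change multiplies by a factor: 1.1 × 0.4 = 0.44.
€3174.97 × 0.44 = €1396.9868 ≈ €1396.99.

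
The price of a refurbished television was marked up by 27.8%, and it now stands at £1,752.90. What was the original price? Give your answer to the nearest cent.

The overall multiplier applied was 1.278.
So the original price was £1,752.90 ÷ 1.278 ≈ £1,371.60.

£1,371.60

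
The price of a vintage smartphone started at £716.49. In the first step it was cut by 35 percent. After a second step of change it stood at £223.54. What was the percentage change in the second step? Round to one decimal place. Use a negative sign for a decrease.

After the first step: £716.49 × 0.65 = £465.7185.
Second-step multiplier: £223.54 ÷ £465.7185 ≈ 0.47999.
That is a change of -52.0%.

-52.0%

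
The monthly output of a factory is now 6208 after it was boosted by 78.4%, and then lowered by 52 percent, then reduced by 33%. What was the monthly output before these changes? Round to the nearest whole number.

10820

Undoing the 33% decrease: 6208 ÷ 0.67 ≈ 9265.671642.
Undoing the 52% decrease: 9265.671642 ÷ 0.48 ≈ 19303.482588.
Undoing the 78.4% increase: 19303.482588 ÷ 1.784 ≈ 10820.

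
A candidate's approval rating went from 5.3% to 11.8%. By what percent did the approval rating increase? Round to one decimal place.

The change is 11.8 − 5.3 = 6.5 percentage points.
Relative to the original 5.3%, that is 6.5 ÷ 5.3 ≈ 122.6%.
So the approval rating rose by 122.6%.

122.6%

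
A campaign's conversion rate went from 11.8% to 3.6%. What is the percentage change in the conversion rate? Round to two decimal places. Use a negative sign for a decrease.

The change is 3.6 − 11.8 = -8.2 percentage points.
Relative to the original 11.8%, that is -8.2 ÷ 11.8 ≈ -69.49%.

-69.49%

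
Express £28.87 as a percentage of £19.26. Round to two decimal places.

149.90%

£28.87 ÷ £19.26 ≈ 149.90%.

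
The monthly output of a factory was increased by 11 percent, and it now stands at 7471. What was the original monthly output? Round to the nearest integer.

The overall multiplier applied was 1.11.
So the original monthly output was 7471 ÷ 1.11 ≈ 6731.

6731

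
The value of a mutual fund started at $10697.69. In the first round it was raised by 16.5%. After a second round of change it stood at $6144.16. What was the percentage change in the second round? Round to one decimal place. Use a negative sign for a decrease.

-50.7%

After the first round: $10697.69 × 1.165 = $12462.80885.
Second-round multiplier: $6144.16 ÷ $12462.80885 ≈ 0.493.
That is a change of -50.7%.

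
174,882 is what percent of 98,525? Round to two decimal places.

177.50%

174,882 ÷ 98,525 ≈ 177.50%.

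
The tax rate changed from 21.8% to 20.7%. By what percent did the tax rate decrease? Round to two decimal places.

The change is 20.7 − 21.8 = -1.1 percentage points.
Relative to the original 21.8%, that is -1.1 ÷ 21.8 ≈ -5.05%.
So the tax rate fell by 5.05%.

5.05%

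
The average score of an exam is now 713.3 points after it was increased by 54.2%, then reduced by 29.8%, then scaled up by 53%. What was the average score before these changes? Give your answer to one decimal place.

430.7 points

Undoing the 53% increase: 713.3 ÷ 1.53 ≈ 466.20915.
Undoing the 29.8% decrease: 466.20915 ÷ 0.702 ≈ 664.115598.
Undoing the 54.2% increase: 664.115598 ÷ 1.542 ≈ 430.7 points.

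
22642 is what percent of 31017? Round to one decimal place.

22642 ÷ 31017 ≈ 73.0%.

73.0%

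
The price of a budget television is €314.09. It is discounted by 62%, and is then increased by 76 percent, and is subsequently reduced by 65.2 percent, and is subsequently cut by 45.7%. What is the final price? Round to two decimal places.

After the 62% decrease: €314.09 × 0.38 = €119.3542.
Apply the 76% increase: €119.3542 × 1.76 = €210.063392.
65.2% decrease: €210.063392 × 0.348 = €73.102060416.
After the 45.7% decrease: €73.102060416 × 0.543 = €39.694418805888 ≈ €39.69.

€39.69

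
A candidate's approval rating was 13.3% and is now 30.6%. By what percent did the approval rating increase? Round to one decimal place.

The change is 30.6 − 13.3 = 17.3 percentage points.
Relative to the original 13.3%, that is 17.3 ÷ 13.3 ≈ 130.1%.
So the approval rating rose by 130.1%.

130.1%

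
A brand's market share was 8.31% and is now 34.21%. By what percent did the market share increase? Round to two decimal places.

311.67%

The change is 34.21 − 8.31 = 25.90 percentage points.
Relative to the original 8.31%, that is 25.90 ÷ 8.31 ≈ 311.67%.
So the market share rose by 311.67%.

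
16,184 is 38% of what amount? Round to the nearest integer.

42,589

16,184 ÷ 0.38 ≈ 42,589.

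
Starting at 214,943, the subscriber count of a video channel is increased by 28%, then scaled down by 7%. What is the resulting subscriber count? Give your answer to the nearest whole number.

255,868

28% increase: 214,943 × 1.28 = 275127.04.
Apply the 7% decrease: 275127.04 × 0.93 = 255868.1472 ≈ 255,868.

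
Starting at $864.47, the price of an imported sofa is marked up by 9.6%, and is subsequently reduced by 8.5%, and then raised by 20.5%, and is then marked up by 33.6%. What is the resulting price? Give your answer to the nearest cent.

Each change multiplies by a factor: 1.096 × 0.915 × 1.205 × 1.336 = 1.6144520592.
$864.47 × 1.6144520592 = $1395.645371616624 ≈ $1395.65.

$1395.65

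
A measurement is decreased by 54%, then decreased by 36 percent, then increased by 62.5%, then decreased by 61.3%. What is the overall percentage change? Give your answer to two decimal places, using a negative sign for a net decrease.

The combined multiplier is 0.46 × 0.64 × 1.625 × 0.387 = 0.1851408.
That corresponds to a decrease of 81.49%.

-81.49%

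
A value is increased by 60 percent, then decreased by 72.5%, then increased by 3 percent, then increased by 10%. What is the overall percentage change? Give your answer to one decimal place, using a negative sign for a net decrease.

A 60% increase multiplies by 1.6.
Then a 72.5% decrease: 1.6 × 0.275 = 0.44.
Then a 3% increase: 0.44 × 1.03 = 0.4532.
Then a 10% increase: 0.4532 × 1.1 = 0.49852.
Overall factor 0.49852, i.e. -50.1%.

-50.1%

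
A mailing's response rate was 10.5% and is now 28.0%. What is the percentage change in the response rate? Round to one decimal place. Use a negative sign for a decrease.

The change is 28.0 − 10.5 = 17.5 percentage points.
Relative to the original 10.5%, that is 17.5 ÷ 10.5 ≈ 166.7%.

166.7%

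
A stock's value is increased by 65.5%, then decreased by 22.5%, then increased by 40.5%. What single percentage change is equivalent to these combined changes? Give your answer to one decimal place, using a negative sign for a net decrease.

The combined multiplier is 1.655 × 0.775 × 1.405 = 1.802088125.
That corresponds to an increase of 80.2%.

80.2%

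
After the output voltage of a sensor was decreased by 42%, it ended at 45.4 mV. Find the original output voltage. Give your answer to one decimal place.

The overall multiplier applied was 0.58.
So the original output voltage was 45.4 ÷ 0.58 ≈ 78.3 mV.

78.3 mV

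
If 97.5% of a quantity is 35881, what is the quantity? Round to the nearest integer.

35881 ÷ 0.975 ≈ 36801.

36801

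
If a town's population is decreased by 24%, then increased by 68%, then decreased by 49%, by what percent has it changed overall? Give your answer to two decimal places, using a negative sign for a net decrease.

A 24% decrease multiplies by 0.76.
Then a 68% increase: 0.76 × 1.68 = 1.2768.
Then a 49% decrease: 1.2768 × 0.51 = 0.651168.
Overall factor 0.651168, i.e. -34.88%.

-34.88%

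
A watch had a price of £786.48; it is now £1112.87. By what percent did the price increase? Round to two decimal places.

41.50%

Change: £1112.87 − £786.48 = £326.39.
Relative to the original: £326.39 ÷ £786.48 ≈ 41.50%.
So the price increased by 41.50%.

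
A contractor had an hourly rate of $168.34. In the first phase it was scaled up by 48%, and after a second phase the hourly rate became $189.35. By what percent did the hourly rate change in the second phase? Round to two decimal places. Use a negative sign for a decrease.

-24.00%

After the first phase: $168.34 × 1.48 = $249.1432.
Second-phase multiplier: $189.35 ÷ $249.1432 ≈ 0.760005.
That is a change of -24.00%.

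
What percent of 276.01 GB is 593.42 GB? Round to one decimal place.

593.42 GB ÷ 276.01 GB ≈ 215.0%.

215.0%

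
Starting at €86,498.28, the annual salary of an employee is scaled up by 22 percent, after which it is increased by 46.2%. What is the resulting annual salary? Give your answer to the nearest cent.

€154,281.79

Apply the 22% increase: €86,498.28 × 1.22 = €105527.9016.
Apply the 46.2% increase: €105527.9016 × 1.462 = €154281.7921392 ≈ €154,281.79.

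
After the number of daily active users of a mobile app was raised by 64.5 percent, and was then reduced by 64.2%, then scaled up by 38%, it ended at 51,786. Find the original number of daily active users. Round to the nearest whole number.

63,721

Undoing the 38% increase: 51,786 ÷ 1.38 ≈ 37526.086957.
Undoing the 64.2% decrease: 37526.086957 ÷ 0.358 ≈ 104821.471947.
Undoing the 64.5% increase: 104821.471947 ÷ 1.645 ≈ 63,721.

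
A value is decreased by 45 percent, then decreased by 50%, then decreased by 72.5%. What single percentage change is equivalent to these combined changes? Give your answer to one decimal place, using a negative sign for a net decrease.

-92.4%

A 45% decrease multiplies by 0.55.
Then a 50% decrease: 0.55 × 0.5 = 0.275.
Then a 72.5% decrease: 0.275 × 0.275 = 0.075625.
Overall factor 0.075625, i.e. -92.4%.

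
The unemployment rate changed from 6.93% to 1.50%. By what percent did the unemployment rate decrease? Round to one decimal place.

78.4%

The change is 1.50 − 6.93 = -5.43 percentage points.
Relative to the original 6.93%, that is -5.43 ÷ 6.93 ≈ -78.4%.
So the unemployment rate fell by 78.4%.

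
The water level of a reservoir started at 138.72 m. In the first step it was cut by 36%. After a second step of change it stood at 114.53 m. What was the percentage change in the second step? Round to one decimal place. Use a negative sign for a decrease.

After the first step: 138.72 × 0.64 = 88.7808.
Second-step multiplier: 114.53 ÷ 88.7808 ≈ 1.29003.
That is a change of 29.0%.

29.0%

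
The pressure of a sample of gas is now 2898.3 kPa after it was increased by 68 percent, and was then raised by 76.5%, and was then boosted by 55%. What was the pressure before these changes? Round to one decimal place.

Undoing the 55% increase: 2898.3 ÷ 1.55 ≈ 1869.870968.
Undoing the 76.5% increase: 1869.870968 ÷ 1.765 ≈ 1059.416979.
Undoing the 68% increase: 1059.416979 ÷ 1.68 ≈ 630.6 kPa.

630.6 kPa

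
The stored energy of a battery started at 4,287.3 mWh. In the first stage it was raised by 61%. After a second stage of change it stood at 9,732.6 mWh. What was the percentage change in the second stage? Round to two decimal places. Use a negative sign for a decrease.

41.00%

After the first stage: 4,287.3 × 1.61 = 6902.553.
Second-stage multiplier: 9,732.6 ÷ 6902.553 ≈ 1.41.
That is a change of 41.00%.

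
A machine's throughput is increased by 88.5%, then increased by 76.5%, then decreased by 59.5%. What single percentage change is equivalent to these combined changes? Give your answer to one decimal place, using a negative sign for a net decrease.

The combined multiplier is 1.885 × 1.765 × 0.405 = 1.347445125.
That corresponds to an increase of 34.7%.

34.7%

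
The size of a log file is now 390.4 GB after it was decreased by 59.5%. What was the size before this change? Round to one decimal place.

The overall multiplier applied was 0.405.
So the original size was 390.4 ÷ 0.405 ≈ 964.0 GB.

964.0 GB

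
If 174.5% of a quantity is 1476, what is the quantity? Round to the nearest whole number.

846

1476 ÷ 1.745 ≈ 846.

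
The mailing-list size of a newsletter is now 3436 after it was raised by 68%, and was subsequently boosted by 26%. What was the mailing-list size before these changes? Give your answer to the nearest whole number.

Undoing the 26% increase: 3436 ÷ 1.26 ≈ 2726.984127.
Undoing the 68% increase: 2726.984127 ÷ 1.68 ≈ 1623.

1623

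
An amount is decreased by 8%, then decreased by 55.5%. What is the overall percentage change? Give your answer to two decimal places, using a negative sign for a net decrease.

An 8% decrease multiplies by 0.92.
Then a 55.5% decrease: 0.92 × 0.445 = 0.4094.
Overall factor 0.4094, i.e. -59.06%.

-59.06%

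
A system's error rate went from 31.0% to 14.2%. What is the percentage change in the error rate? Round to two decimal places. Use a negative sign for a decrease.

The change is 14.2 − 31.0 = -16.8 percentage points.
Relative to the original 31.0%, that is -16.8 ÷ 31.0 ≈ -54.19%.

-54.19%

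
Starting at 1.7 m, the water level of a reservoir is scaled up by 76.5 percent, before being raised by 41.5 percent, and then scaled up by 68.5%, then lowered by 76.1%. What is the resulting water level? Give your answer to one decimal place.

1.7 m

Each change multiplies by a factor: 1.765 × 1.415 × 1.685 × 0.239 = 1.005770644625.
1.7 × 1.005770644625 = 1.7098100958625 ≈ 1.7.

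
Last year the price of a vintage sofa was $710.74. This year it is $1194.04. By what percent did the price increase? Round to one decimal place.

68.0%

Change: $1194.04 − $710.74 = $483.30.
Relative to the original: $483.30 ÷ $710.74 ≈ 68.0%.
So the price increased by 68.0%.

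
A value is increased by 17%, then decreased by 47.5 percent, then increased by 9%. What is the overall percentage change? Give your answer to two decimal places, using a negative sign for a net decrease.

-33.05%

The combined multiplier is 1.17 × 0.525 × 1.09 = 0.6695325.
That corresponds to a decrease of 33.05%.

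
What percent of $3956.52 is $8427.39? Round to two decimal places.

213.00%

$8427.39 ÷ $3956.52 ≈ 213.00%.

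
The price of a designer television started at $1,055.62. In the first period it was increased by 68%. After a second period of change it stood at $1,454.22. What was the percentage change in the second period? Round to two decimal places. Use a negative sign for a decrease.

After the first period: $1,055.62 × 1.68 = $1773.4416.
Second-period multiplier: $1,454.22 ÷ $1773.4416 ≈ 0.819999.
That is a change of -18.00%.

-18.00%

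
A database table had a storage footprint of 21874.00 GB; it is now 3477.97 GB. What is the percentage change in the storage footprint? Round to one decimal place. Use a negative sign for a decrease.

Change: 3477.97 − 21874.00 = -18396.03.
Relative to the original: -18396.03 ÷ 21874.00 ≈ -84.1%.

-84.1%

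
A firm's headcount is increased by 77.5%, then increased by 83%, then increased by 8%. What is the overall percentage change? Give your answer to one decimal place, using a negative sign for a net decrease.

250.8%

A 77.5% increase multiplies by 1.775.
Then an 83% increase: 1.775 × 1.83 = 3.24825.
Then an 8% increase: 3.24825 × 1.08 = 3.50811.
Overall factor 3.50811, i.e. 250.8%.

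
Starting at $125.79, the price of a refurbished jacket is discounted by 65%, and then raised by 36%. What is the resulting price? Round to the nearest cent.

$59.88

After the 65% decrease: $125.79 × 0.35 = $44.0265.
36% increase: $44.0265 × 1.36 = $59.87604 ≈ $59.88.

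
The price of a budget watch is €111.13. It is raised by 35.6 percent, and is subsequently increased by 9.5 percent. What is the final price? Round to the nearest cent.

Each change multiplies by a factor: 1.356 × 1.095 = 1.48482.
€111.13 × 1.48482 = €165.0080466 ≈ €165.01.

€165.01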